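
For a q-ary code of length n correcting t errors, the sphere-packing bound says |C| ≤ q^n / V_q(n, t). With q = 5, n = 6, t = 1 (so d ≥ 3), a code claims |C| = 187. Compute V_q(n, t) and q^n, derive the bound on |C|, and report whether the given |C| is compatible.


V_q(n, t) = 25, q^n = 15625, Hamming bound = 625, |C| = 187 ≤ bound (satisfied).

Step 1: Compute V_q(n, t) = Σ_{j=0}^1 C(n, j) (q−1)^j.
  j = 0: C(6,0)·(4)^0 = 1·1 = 1.
  j = 1: C(6,1)·(4)^1 = 6·4 = 24.
  V_q(n, t) = 1 + 24 = 25.
Step 2: q^n = 5^6 = 15625.
Step 3: Hamming bound ⌊q^n / V_q(n,t)⌋ = ⌊15625/25⌋ = 625.
Step 4: Compare |C| = 187 to 625: satisfied.
The claimed |C| lies below the Hamming bound.


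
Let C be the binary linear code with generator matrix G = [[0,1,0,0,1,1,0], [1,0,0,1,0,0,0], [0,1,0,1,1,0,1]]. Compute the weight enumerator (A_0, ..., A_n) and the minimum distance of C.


Weight distribution: A_0 = 1, A_2 = 1, A_3 = 3, A_4 = 2, A_5 = 1. Minimum distance d = 2.

Enumerate all 2^3 = 8 messages m ∈ F_2^3.
For each, compute codeword c = mG in F_2^7, then tally its weight.
  m = 000 → c = 0000000, weight = 0.
  m = 100 → c = 0100110, weight = 3.
  m = 010 → c = 1001000, weight = 2.
  m = 110 → c = 1101110, weight = 5.
  m = 001 → c = 0101101, weight = 4.
  m = 101 → c = 0001011, weight = 3.
  m = 011 → c = 1100101, weight = 4.
  m = 111 → c = 1000011, weight = 3.
Tally weights:
  weight 0: 1 codewords.
  weight 2: 1 codewords.
  weight 3: 3 codewords.
  weight 4: 2 codewords.
  weight 5: 1 codewords.
Minimum distance d = smallest w > 0 with A_w > 0 = 2.
Sanity: Σ A_w = 8 = 2^3 = 8 ✓.


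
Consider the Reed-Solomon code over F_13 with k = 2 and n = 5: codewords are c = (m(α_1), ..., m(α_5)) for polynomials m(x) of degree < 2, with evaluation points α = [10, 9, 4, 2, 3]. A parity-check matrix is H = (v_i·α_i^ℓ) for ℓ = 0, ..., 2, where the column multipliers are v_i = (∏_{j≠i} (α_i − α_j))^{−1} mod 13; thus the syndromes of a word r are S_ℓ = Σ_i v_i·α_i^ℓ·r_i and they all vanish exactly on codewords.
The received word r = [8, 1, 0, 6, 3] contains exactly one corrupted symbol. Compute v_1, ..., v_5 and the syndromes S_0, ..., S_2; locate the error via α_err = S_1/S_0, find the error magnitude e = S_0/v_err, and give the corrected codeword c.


S = (5, 6, 2), error at position 2, error magnitude e = 3, c = [8, 11, 0, 6, 3].

Step 1: column multipliers v_i = (∏_{j≠i}(α_i − α_j))^{−1} mod 13.
  i = 1 (α = 10): (10−9)(10−4)(10−2)(10−3) = 1·6·8·7 = 336 ≡ 11, so v_1 = 11^{−1} = 6 (mod 13).
  i = 2 (α = 9): (9−10)(9−4)(9−2)(9−3) = (−1)·5·7·6 = −210 ≡ 11, so v_2 = 11^{−1} = 6 (mod 13).
  i = 3 (α = 4): (4−10)(4−9)(4−2)(4−3) = (−6)·(−5)·2·1 = 60 ≡ 8, so v_3 = 8^{−1} = 5 (mod 13).
  i = 4 (α = 2): (2−10)(2−9)(2−4)(2−3) = (−8)·(−7)·(−2)·(−1) = 112 ≡ 8, so v_4 = 8^{−1} = 5 (mod 13).
  i = 5 (α = 3): (3−10)(3−9)(3−4)(3−2) = (−7)·(−6)·(−1)·1 = −42 ≡ 10, so v_5 = 10^{−1} = 4 (mod 13).
  v = [6, 6, 5, 5, 4].
Step 2: syndromes of r = [8, 1, 0, 6, 3] (all sums mod 13).
  S_0 = Σ v_i r_i = 6·8 + 6·1 + 5·0 + 5·6 + 4·3 = 96 ≡ 5.
  S_1 = Σ v_i α_i r_i = 6·10·8 + 6·9·1 + 5·4·0 + 5·2·6 + 4·3·3 = 630 ≡ 6.
  α_i^2 mod 13 = [9, 3, 3, 4, 9].
  S_2 = Σ v_i α_i^2 r_i = 6·9·8 + 6·3·1 + 5·3·0 + 5·4·6 + 4·9·3 = 678 ≡ 2.
  S = (5, 6, 2) ≠ 0, so r is not a codeword (an error is present).
Step 3: locate the error. For a single error e at position i, S_ℓ = v_i·e·α_i^ℓ, so α_err = S_1/S_0.
  S_0^{−1} = 5^{−1} = 8 (mod 13), so α_err = 6·8 = 48 ≡ 9 = α_2. Error position i = 2.
  Consistency check: S_2/S_1 = 2·11 = 22 ≡ 9 = α_err ✓ (single-error assumption holds).
Step 4: error magnitude e = S_0/v_2 = S_0·∏_{j≠2}(α_2 − α_j) = 5·11 = 55 ≡ 3 (mod 13).
Step 5: correct position 2: c_2 = r_2 − e = 1 − 3 ≡ 11 (mod 13). Hence c = [8, 11, 0, 6, 3].
  Check: interpolating c through the α_i gives m(x) = 12 + 10·x (degree < 2) with m(α_i) = c_i for every i, so c is indeed a codeword.


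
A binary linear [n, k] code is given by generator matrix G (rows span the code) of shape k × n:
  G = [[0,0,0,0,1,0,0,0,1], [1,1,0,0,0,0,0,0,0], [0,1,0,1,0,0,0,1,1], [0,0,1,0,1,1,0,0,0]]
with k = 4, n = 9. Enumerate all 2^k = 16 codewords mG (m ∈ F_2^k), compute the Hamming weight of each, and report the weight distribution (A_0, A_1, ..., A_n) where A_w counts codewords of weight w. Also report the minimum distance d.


Weight distribution: A_0 = 1, A_2 = 2, A_3 = 2, A_4 = 5, A_5 = 4, A_7 = 2. Minimum distance d = 2.

Enumerate all 2^4 = 16 messages m ∈ F_2^4.
For each, compute codeword c = mG in F_2^9, then tally its weight.
  m = 0000 → c = 000000000, weight = 0.
  m = 1000 → c = 000010001, weight = 2.
  m = 0100 → c = 110000000, weight = 2.
  m = 1100 → c = 110010001, weight = 4.
  m = 0010 → c = 010100011, weight = 4.
  m = 1010 → c = 010110010, weight = 4.
  m = 0110 → c = 100100011, weight = 4.
  m = 1110 → c = 100110010, weight = 4.
  m = 0001 → c = 001011000, weight = 3.
  m = 1001 → c = 001001001, weight = 3.
  m = 0101 → c = 111011000, weight = 5.
  m = 1101 → c = 111001001, weight = 5.
  m = 0011 → c = 011111011, weight = 7.
  m = 1011 → c = 011101010, weight = 5.
  m = 0111 → c = 101111011, weight = 7.
  m = 1111 → c = 101101010, weight = 5.
Tally weights:
  weight 0: 1 codewords.
  weight 2: 2 codewords.
  weight 3: 2 codewords.
  weight 4: 5 codewords.
  weight 5: 4 codewords.
  weight 7: 2 codewords.
Minimum distance d = smallest w > 0 with A_w > 0 = 2.
Sanity: Σ A_w = 16 = 2^4 = 16 ✓.


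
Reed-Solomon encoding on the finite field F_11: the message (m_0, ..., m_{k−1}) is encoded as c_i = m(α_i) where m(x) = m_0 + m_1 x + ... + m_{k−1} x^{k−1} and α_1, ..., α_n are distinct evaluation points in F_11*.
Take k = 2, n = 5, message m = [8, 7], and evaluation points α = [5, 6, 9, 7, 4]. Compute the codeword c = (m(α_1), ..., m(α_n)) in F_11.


c = [10, 6, 5, 2, 3]

Message polynomial: m(x) = 8 + 7·x (mod 11).
For each evaluation point α_i, compute m(α_i) mod 11:
  α_1 = 5: Horner steps 7 → 10, so m(5) = 10.
  α_2 = 6: Horner steps 7 → 6, so m(6) = 6.
  α_3 = 9: Horner steps 7 → 5, so m(9) = 5.
  α_4 = 7: Horner steps 7 → 2, so m(7) = 2.
  α_5 = 4: Horner steps 7 → 3, so m(4) = 3.
Codeword c = [10, 6, 5, 2, 3] ∈ F_11^5.


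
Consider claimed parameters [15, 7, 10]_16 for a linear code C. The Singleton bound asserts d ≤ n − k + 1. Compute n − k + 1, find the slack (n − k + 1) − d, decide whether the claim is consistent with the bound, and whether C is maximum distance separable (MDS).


Singleton RHS = n − k + 1 = 9, slack = -1, bound violated (no such code; not MDS).

Singleton bound: d ≤ n − k + 1.
Here n = 15, k = 7, so n − k + 1 = 9.
Given d = 10, check d ≤ 9: NO.
Slack = (n − k + 1) − d = -1.
The slack is negative: d = 10 exceeds n − k + 1 = 9 by 1, so the Singleton bound is violated and no linear [15, 7, 10]_16 code can exist. In particular it is not MDS (MDS requires d = n − k + 1 exactly).
Description: the claimed parameters are [15, 7, 10]_16; such a code would be impossible (violates the Singleton bound).


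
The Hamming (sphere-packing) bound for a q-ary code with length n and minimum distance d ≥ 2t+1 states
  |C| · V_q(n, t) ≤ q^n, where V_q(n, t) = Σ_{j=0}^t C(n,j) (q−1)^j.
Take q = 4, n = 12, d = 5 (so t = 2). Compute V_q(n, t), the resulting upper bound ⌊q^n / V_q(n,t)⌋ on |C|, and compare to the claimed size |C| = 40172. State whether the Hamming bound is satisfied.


V_q(n, t) = 631, q^n = 16777216, Hamming bound = 26588, |C| = 40172 > bound (violated).

Step 1: Compute V_q(n, t) = Σ_{j=0}^2 C(n, j) (q−1)^j.
  j = 0: C(12,0)·(3)^0 = 1·1 = 1.
  j = 1: C(12,1)·(3)^1 = 12·3 = 36.
  j = 2: C(12,2)·(3)^2 = 66·9 = 594.
  V_q(n, t) = 1 + 36 + 594 = 631.
Step 2: q^n = 4^12 = 16777216.
Step 3: Hamming bound ⌊q^n / V_q(n,t)⌋ = ⌊16777216/631⌋ = 26588.
Step 4: Compare |C| = 40172 to 26588: violated.
The claimed |C| lies above the Hamming bound, so no 4-ary code of length 12 with d ≥ 5 can have 40172 codewords.


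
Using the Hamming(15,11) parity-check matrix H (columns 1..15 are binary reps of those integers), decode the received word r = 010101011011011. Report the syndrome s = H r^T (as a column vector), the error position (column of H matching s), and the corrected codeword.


s = (0, 1, 1, 1)^T, error position = 7, corrected codeword c = 010101111011011

Compute s = H r^T mod 2 one row at a time:
  s_1 = 1 + 1 + 0 + 1 + 1 + 0 + 1 + 1 = 6 ≡ 0 (mod 2).
  s_2 = 1 + 0 + 1 + 0 + 1 + 0 + 1 + 1 = 5 ≡ 1 (mod 2).
  s_3 = 1 + 0 + 1 + 0 + 0 + 1 + 1 + 1 = 5 ≡ 1 (mod 2).
  s_4 = 0 + 0 + 0 + 0 + 1 + 1 + 0 + 1 = 3 ≡ 1 (mod 2).
s = (0, 1, 1, 1)^T — this equals column 7 of H (binary 0111), so error is at position 7.
Correct: flip bit 7 of r = 010101011011011 to get c = 010101111011011.


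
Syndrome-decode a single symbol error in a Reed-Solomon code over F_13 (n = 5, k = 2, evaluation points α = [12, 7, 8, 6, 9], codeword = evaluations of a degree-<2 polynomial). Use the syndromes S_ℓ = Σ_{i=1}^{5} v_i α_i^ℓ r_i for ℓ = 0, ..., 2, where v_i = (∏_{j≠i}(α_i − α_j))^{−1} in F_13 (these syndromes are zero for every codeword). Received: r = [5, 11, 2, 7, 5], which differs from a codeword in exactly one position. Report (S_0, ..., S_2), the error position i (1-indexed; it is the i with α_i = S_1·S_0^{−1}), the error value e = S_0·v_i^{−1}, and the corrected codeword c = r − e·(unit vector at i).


S = (8, 7, 11), error at position 5, error magnitude e = 12, c = [5, 11, 2, 7, 6].

Step 1: column multipliers v_i = (∏_{j≠i}(α_i − α_j))^{−1} mod 13.
  i = 1 (α = 12): (12−7)(12−8)(12−6)(12−9) = 5·4·6·3 = 360 ≡ 9, so v_1 = 9^{−1} = 3 (mod 13).
  i = 2 (α = 7): (7−12)(7−8)(7−6)(7−9) = (−5)·(−1)·1·(−2) = −10 ≡ 3, so v_2 = 3^{−1} = 9 (mod 13).
  i = 3 (α = 8): (8−12)(8−7)(8−6)(8−9) = (−4)·1·2·(−1) = 8 ≡ 8, so v_3 = 8^{−1} = 5 (mod 13).
  i = 4 (α = 6): (6−12)(6−7)(6−8)(6−9) = (−6)·(−1)·(−2)·(−3) = 36 ≡ 10, so v_4 = 10^{−1} = 4 (mod 13).
  i = 5 (α = 9): (9−12)(9−7)(9−8)(9−6) = (−3)·2·1·3 = −18 ≡ 8, so v_5 = 8^{−1} = 5 (mod 13).
  v = [3, 9, 5, 4, 5].
Step 2: syndromes of r = [5, 11, 2, 7, 5] (all sums mod 13).
  S_0 = Σ v_i r_i = 3·5 + 9·11 + 5·2 + 4·7 + 5·5 = 177 ≡ 8.
  S_1 = Σ v_i α_i r_i = 3·12·5 + 9·7·11 + 5·8·2 + 4·6·7 + 5·9·5 = 1346 ≡ 7.
  α_i^2 mod 13 = [1, 10, 12, 10, 3].
  S_2 = Σ v_i α_i^2 r_i = 3·1·5 + 9·10·11 + 5·12·2 + 4·10·7 + 5·3·5 = 1480 ≡ 11.
  S = (8, 7, 11) ≠ 0, so r is not a codeword (an error is present).
Step 3: locate the error. For a single error e at position i, S_ℓ = v_i·e·α_i^ℓ, so α_err = S_1/S_0.
  S_0^{−1} = 8^{−1} = 5 (mod 13), so α_err = 7·5 = 35 ≡ 9 = α_5. Error position i = 5.
  Consistency check: S_2/S_1 = 11·2 = 22 ≡ 9 = α_err ✓ (single-error assumption holds).
Step 4: error magnitude e = S_0/v_5 = S_0·∏_{j≠5}(α_5 − α_j) = 8·8 = 64 ≡ 12 (mod 13).
Step 5: correct position 5: c_5 = r_5 − e = 5 − 12 ≡ 6 (mod 13). Hence c = [5, 11, 2, 7, 6].
  Check: interpolating c through the α_i gives m(x) = 9 + 4·x (degree < 2) with m(α_i) = c_i for every i, so c is indeed a codeword.


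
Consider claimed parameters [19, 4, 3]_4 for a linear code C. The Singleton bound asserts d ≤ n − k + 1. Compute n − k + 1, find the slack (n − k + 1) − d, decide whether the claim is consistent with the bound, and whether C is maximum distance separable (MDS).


Singleton RHS = n − k + 1 = 16, slack = 13, bound satisfied, not MDS.

Singleton bound: d ≤ n − k + 1.
Here n = 19, k = 4, so n − k + 1 = 16.
Given d = 3, check d ≤ 16: YES.
Slack = (n − k + 1) − d = 13.
The code is NOT MDS (slack = 13 > 0).
Description: the claimed parameters are [19, 4, 3]_4; such a code would be non-MDS.


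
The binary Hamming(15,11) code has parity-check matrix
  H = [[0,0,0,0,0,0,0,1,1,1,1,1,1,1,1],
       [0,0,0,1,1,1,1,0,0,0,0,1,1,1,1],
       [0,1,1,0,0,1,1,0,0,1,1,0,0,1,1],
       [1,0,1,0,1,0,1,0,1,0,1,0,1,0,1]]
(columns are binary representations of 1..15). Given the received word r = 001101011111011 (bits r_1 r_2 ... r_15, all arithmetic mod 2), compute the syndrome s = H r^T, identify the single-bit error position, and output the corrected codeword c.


s = (1, 1, 0, 0)^T, error position = 12, corrected codeword c = 001101011110011

Compute s = H r^T mod 2 one row at a time:
  s_1 = 1 + 1 + 1 + 1 + 1 + 0 + 1 + 1 = 7 ≡ 1 (mod 2).
  s_2 = 1 + 0 + 1 + 0 + 1 + 0 + 1 + 1 = 5 ≡ 1 (mod 2).
  s_3 = 0 + 1 + 1 + 0 + 1 + 1 + 1 + 1 = 6 ≡ 0 (mod 2).
  s_4 = 0 + 1 + 0 + 0 + 1 + 1 + 0 + 1 = 4 ≡ 0 (mod 2).
s = (1, 1, 0, 0)^T — this equals column 12 of H (binary 1100), so error is at position 12.
Correct: flip bit 12 of r = 001101011111011 to get c = 001101011110011.


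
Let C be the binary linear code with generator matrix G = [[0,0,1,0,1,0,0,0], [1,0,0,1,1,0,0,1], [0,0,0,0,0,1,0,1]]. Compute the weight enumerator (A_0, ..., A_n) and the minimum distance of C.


Weight distribution: A_0 = 1, A_2 = 2, A_4 = 5. Minimum distance d = 2.

Enumerate all 2^3 = 8 messages m ∈ F_2^3.
For each, compute codeword c = mG in F_2^8, then tally its weight.
  m = 000 → c = 00000000, weight = 0.
  m = 100 → c = 00101000, weight = 2.
  m = 010 → c = 10011001, weight = 4.
  m = 110 → c = 10110001, weight = 4.
  m = 001 → c = 00000101, weight = 2.
  m = 101 → c = 00101101, weight = 4.
  m = 011 → c = 10011100, weight = 4.
  m = 111 → c = 10110100, weight = 4.
Tally weights:
  weight 0: 1 codewords.
  weight 2: 2 codewords.
  weight 4: 5 codewords.
Minimum distance d = smallest w > 0 with A_w > 0 = 2.
Sanity: Σ A_w = 8 = 2^3 = 8 ✓.


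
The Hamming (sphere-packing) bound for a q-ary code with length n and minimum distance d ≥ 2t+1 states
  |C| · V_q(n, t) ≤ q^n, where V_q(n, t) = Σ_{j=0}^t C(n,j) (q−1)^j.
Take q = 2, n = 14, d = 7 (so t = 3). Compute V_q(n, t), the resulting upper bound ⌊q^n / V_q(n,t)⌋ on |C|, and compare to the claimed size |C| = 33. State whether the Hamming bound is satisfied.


V_q(n, t) = 470, q^n = 16384, Hamming bound = 34, |C| = 33 ≤ bound (satisfied).

Step 1: Compute V_q(n, t) = Σ_{j=0}^3 C(n, j) (q−1)^j.
  j = 0: C(14,0)·(1)^0 = 1·1 = 1.
  j = 1: C(14,1)·(1)^1 = 14·1 = 14.
  j = 2: C(14,2)·(1)^2 = 91·1 = 91.
  j = 3: C(14,3)·(1)^3 = 364·1 = 364.
  V_q(n, t) = 1 + 14 + 91 + 364 = 470.
Step 2: q^n = 2^14 = 16384.
Step 3: Hamming bound ⌊q^n / V_q(n,t)⌋ = ⌊16384/470⌋ = 34.
Step 4: Compare |C| = 33 to 34: satisfied.
The claimed |C| lies below the Hamming bound.


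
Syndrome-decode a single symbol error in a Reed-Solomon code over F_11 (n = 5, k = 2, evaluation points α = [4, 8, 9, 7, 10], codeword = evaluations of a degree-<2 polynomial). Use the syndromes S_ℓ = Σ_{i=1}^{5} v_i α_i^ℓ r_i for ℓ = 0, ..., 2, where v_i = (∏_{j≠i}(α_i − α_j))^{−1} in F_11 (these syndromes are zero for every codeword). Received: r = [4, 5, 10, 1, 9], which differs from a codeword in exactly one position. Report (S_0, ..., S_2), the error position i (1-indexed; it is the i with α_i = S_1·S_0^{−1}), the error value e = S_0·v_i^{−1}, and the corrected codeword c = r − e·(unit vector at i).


S = (2, 5, 7), error at position 2, error magnitude e = 5, c = [4, 0, 10, 1, 9].

Step 1: column multipliers v_i = (∏_{j≠i}(α_i − α_j))^{−1} mod 11.
  i = 1 (α = 4): (4−8)(4−9)(4−7)(4−10) = (−4)·(−5)·(−3)·(−6) = 360 ≡ 8, so v_1 = 8^{−1} = 7 (mod 11).
  i = 2 (α = 8): (8−4)(8−9)(8−7)(8−10) = 4·(−1)·1·(−2) = 8 ≡ 8, so v_2 = 8^{−1} = 7 (mod 11).
  i = 3 (α = 9): (9−4)(9−8)(9−7)(9−10) = 5·1·2·(−1) = −10 ≡ 1, so v_3 = 1^{−1} = 1 (mod 11).
  i = 4 (α = 7): (7−4)(7−8)(7−9)(7−10) = 3·(−1)·(−2)·(−3) = −18 ≡ 4, so v_4 = 4^{−1} = 3 (mod 11).
  i = 5 (α = 10): (10−4)(10−8)(10−9)(10−7) = 6·2·1·3 = 36 ≡ 3, so v_5 = 3^{−1} = 4 (mod 11).
  v = [7, 7, 1, 3, 4].
Step 2: syndromes of r = [4, 5, 10, 1, 9] (all sums mod 11).
  S_0 = Σ v_i r_i = 7·4 + 7·5 + 1·10 + 3·1 + 4·9 = 112 ≡ 2.
  S_1 = Σ v_i α_i r_i = 7·4·4 + 7·8·5 + 1·9·10 + 3·7·1 + 4·10·9 = 863 ≡ 5.
  α_i^2 mod 11 = [5, 9, 4, 5, 1].
  S_2 = Σ v_i α_i^2 r_i = 7·5·4 + 7·9·5 + 1·4·10 + 3·5·1 + 4·1·9 = 546 ≡ 7.
  S = (2, 5, 7) ≠ 0, so r is not a codeword (an error is present).
Step 3: locate the error. For a single error e at position i, S_ℓ = v_i·e·α_i^ℓ, so α_err = S_1/S_0.
  S_0^{−1} = 2^{−1} = 6 (mod 11), so α_err = 5·6 = 30 ≡ 8 = α_2. Error position i = 2.
  Consistency check: S_2/S_1 = 7·9 = 63 ≡ 8 = α_err ✓ (single-error assumption holds).
Step 4: error magnitude e = S_0/v_2 = S_0·∏_{j≠2}(α_2 − α_j) = 2·8 = 16 ≡ 5 (mod 11).
Step 5: correct position 2: c_2 = r_2 − e = 5 − 5 ≡ 0 (mod 11). Hence c = [4, 0, 10, 1, 9].
  Check: interpolating c through the α_i gives m(x) = 8 + 10·x (degree < 2) with m(α_i) = c_i for every i, so c is indeed a codeword.


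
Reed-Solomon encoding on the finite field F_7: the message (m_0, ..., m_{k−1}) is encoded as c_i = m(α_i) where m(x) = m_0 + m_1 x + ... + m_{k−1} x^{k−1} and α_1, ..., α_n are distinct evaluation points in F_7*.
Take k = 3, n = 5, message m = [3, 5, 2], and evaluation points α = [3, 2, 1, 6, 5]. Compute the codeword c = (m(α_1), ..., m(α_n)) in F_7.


c = [1, 0, 3, 0, 1]

Message polynomial: m(x) = 3 + 5·x + 2·x^2 (mod 7).
For each evaluation point α_i, compute m(α_i) mod 7:
  α_1 = 3: Horner steps 2 → 4 → 1, so m(3) = 1.
  α_2 = 2: Horner steps 2 → 2 → 0, so m(2) = 0.
  α_3 = 1: Horner steps 2 → 0 → 3, so m(1) = 3.
  α_4 = 6: Horner steps 2 → 3 → 0, so m(6) = 0.
  α_5 = 5: Horner steps 2 → 1 → 1, so m(5) = 1.
Codeword c = [1, 0, 3, 0, 1] ∈ F_7^5.


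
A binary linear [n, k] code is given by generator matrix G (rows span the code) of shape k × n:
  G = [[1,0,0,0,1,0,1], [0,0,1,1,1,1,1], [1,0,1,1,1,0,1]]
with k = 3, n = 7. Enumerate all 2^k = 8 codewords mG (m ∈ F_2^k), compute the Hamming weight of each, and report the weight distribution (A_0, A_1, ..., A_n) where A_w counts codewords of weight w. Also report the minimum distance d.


Weight distribution: A_0 = 1, A_2 = 2, A_3 = 2, A_4 = 1, A_5 = 2. Minimum distance d = 2.

Enumerate all 2^3 = 8 messages m ∈ F_2^3.
For each, compute codeword c = mG in F_2^7, then tally its weight.
  m = 000 → c = 0000000, weight = 0.
  m = 100 → c = 1000101, weight = 3.
  m = 010 → c = 0011111, weight = 5.
  m = 110 → c = 1011010, weight = 4.
  m = 001 → c = 1011101, weight = 5.
  m = 101 → c = 0011000, weight = 2.
  m = 011 → c = 1000010, weight = 2.
  m = 111 → c = 0000111, weight = 3.
Tally weights:
  weight 0: 1 codewords.
  weight 2: 2 codewords.
  weight 3: 2 codewords.
  weight 4: 1 codewords.
  weight 5: 2 codewords.
Minimum distance d = smallest w > 0 with A_w > 0 = 2.
Sanity: Σ A_w = 8 = 2^3 = 8 ✓.


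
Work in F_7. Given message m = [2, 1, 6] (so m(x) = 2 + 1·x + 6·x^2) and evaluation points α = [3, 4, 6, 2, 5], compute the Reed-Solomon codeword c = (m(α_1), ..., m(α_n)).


c = [3, 4, 0, 0, 3]

Message polynomial: m(x) = 2 + 1·x + 6·x^2 (mod 7).
For each evaluation point α_i, compute m(α_i) mod 7:
  α_1 = 3: Horner steps 6 → 5 → 3, so m(3) = 3.
  α_2 = 4: Horner steps 6 → 4 → 4, so m(4) = 4.
  α_3 = 6: Horner steps 6 → 2 → 0, so m(6) = 0.
  α_4 = 2: Horner steps 6 → 6 → 0, so m(2) = 0.
  α_5 = 5: Horner steps 6 → 3 → 3, so m(5) = 3.
Codeword c = [3, 4, 0, 0, 3] ∈ F_7^5.


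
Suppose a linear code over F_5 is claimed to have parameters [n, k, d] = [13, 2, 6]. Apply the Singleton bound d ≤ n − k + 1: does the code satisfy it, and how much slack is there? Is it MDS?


Singleton RHS = n − k + 1 = 12, slack = 6, bound satisfied, not MDS.

Singleton bound: d ≤ n − k + 1.
Here n = 13, k = 2, so n − k + 1 = 12.
Given d = 6, check d ≤ 12: YES.
Slack = (n − k + 1) − d = 6.
The code is NOT MDS (slack = 6 > 0).
Description: the claimed parameters are [13, 2, 6]_5; such a code would be non-MDS.


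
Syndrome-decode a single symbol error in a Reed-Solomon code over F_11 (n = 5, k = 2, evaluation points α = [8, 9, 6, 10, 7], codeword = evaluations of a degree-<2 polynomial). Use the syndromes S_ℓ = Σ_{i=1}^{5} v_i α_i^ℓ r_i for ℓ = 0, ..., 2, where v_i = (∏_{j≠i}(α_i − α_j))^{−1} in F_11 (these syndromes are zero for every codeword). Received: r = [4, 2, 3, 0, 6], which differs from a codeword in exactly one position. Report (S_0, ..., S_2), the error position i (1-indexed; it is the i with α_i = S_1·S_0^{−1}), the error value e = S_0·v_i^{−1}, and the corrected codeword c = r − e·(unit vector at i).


S = (3, 7, 9), error at position 3, error magnitude e = 6, c = [4, 2, 8, 0, 6].

Step 1: column multipliers v_i = (∏_{j≠i}(α_i − α_j))^{−1} mod 11.
  i = 1 (α = 8): (8−9)(8−6)(8−10)(8−7) = (−1)·2·(−2)·1 = 4 ≡ 4, so v_1 = 4^{−1} = 3 (mod 11).
  i = 2 (α = 9): (9−8)(9−6)(9−10)(9−7) = 1·3·(−1)·2 = −6 ≡ 5, so v_2 = 5^{−1} = 9 (mod 11).
  i = 3 (α = 6): (6−8)(6−9)(6−10)(6−7) = (−2)·(−3)·(−4)·(−1) = 24 ≡ 2, so v_3 = 2^{−1} = 6 (mod 11).
  i = 4 (α = 10): (10−8)(10−9)(10−6)(10−7) = 2·1·4·3 = 24 ≡ 2, so v_4 = 2^{−1} = 6 (mod 11).
  i = 5 (α = 7): (7−8)(7−9)(7−6)(7−10) = (−1)·(−2)·1·(−3) = −6 ≡ 5, so v_5 = 5^{−1} = 9 (mod 11).
  v = [3, 9, 6, 6, 9].
Step 2: syndromes of r = [4, 2, 3, 0, 6] (all sums mod 11).
  S_0 = Σ v_i r_i = 3·4 + 9·2 + 6·3 + 6·0 + 9·6 = 102 ≡ 3.
  S_1 = Σ v_i α_i r_i = 3·8·4 + 9·9·2 + 6·6·3 + 6·10·0 + 9·7·6 = 744 ≡ 7.
  α_i^2 mod 11 = [9, 4, 3, 1, 5].
  S_2 = Σ v_i α_i^2 r_i = 3·9·4 + 9·4·2 + 6·3·3 + 6·1·0 + 9·5·6 = 504 ≡ 9.
  S = (3, 7, 9) ≠ 0, so r is not a codeword (an error is present).
Step 3: locate the error. For a single error e at position i, S_ℓ = v_i·e·α_i^ℓ, so α_err = S_1/S_0.
  S_0^{−1} = 3^{−1} = 4 (mod 11), so α_err = 7·4 = 28 ≡ 6 = α_3. Error position i = 3.
  Consistency check: S_2/S_1 = 9·8 = 72 ≡ 6 = α_err ✓ (single-error assumption holds).
Step 4: error magnitude e = S_0/v_3 = S_0·∏_{j≠3}(α_3 − α_j) = 3·2 = 6 ≡ 6 (mod 11).
Step 5: correct position 3: c_3 = r_3 − e = 3 − 6 ≡ 8 (mod 11). Hence c = [4, 2, 8, 0, 6].
  Check: interpolating c through the α_i gives m(x) = 9 + 9·x (degree < 2) with m(α_i) = c_i for every i, so c is indeed a codeword.


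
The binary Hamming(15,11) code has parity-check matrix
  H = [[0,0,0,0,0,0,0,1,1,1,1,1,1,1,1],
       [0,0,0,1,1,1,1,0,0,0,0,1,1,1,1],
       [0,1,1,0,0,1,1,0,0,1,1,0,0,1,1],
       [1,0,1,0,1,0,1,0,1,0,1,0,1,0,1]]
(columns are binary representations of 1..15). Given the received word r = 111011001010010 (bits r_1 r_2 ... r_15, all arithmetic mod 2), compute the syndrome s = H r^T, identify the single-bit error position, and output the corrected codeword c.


s = (1, 1, 1, 1)^T, error position = 15, corrected codeword c = 111011001010011

Compute s = H r^T mod 2 one row at a time:
  s_1 = 0 + 1 + 0 + 1 + 0 + 0 + 1 + 0 = 3 ≡ 1 (mod 2).
  s_2 = 0 + 1 + 1 + 0 + 0 + 0 + 1 + 0 = 3 ≡ 1 (mod 2).
  s_3 = 1 + 1 + 1 + 0 + 0 + 1 + 1 + 0 = 5 ≡ 1 (mod 2).
  s_4 = 1 + 1 + 1 + 0 + 1 + 1 + 0 + 0 = 5 ≡ 1 (mod 2).
s = (1, 1, 1, 1)^T — this equals column 15 of H (binary 1111), so error is at position 15.
Correct: flip bit 15 of r = 111011001010010 to get c = 111011001010011.


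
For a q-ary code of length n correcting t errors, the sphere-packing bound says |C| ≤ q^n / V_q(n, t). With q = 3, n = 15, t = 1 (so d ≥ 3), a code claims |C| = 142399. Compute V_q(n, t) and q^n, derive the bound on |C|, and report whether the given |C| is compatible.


V_q(n, t) = 31, q^n = 14348907, Hamming bound = 462867, |C| = 142399 ≤ bound (satisfied).

Step 1: Compute V_q(n, t) = Σ_{j=0}^1 C(n, j) (q−1)^j.
  j = 0: C(15,0)·(2)^0 = 1·1 = 1.
  j = 1: C(15,1)·(2)^1 = 15·2 = 30.
  V_q(n, t) = 1 + 30 = 31.
Step 2: q^n = 3^15 = 14348907.
Step 3: Hamming bound ⌊q^n / V_q(n,t)⌋ = ⌊14348907/31⌋ = 462867.
Step 4: Compare |C| = 142399 to 462867: satisfied.
The claimed |C| lies below the Hamming bound.


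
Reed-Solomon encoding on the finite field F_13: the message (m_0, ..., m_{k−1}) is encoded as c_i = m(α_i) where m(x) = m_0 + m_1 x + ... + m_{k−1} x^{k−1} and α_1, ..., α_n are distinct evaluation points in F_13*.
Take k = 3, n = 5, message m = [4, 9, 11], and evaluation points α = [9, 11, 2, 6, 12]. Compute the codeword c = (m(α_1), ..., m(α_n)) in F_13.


c = [1, 4, 1, 12, 6]

Message polynomial: m(x) = 4 + 9·x + 11·x^2 (mod 13).
For each evaluation point α_i, compute m(α_i) mod 13:
  α_1 = 9: Horner steps 11 → 4 → 1, so m(9) = 1.
  α_2 = 11: Horner steps 11 → 0 → 4, so m(11) = 4.
  α_3 = 2: Horner steps 11 → 5 → 1, so m(2) = 1.
  α_4 = 6: Horner steps 11 → 10 → 12, so m(6) = 12.
  α_5 = 12: Horner steps 11 → 11 → 6, so m(12) = 6.
Codeword c = [1, 4, 1, 12, 6] ∈ F_13^5.


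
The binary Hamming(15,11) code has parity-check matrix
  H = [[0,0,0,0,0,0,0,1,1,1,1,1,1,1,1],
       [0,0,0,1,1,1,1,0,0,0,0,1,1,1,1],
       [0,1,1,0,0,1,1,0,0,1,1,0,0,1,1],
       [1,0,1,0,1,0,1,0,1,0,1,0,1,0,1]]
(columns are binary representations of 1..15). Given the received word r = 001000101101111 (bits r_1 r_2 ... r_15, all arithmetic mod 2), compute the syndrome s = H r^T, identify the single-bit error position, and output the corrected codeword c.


s = (0, 1, 1, 1)^T, error position = 7, corrected codeword c = 001000001101111

Compute s = H r^T mod 2 one row at a time:
  s_1 = 0 + 1 + 1 + 0 + 1 + 1 + 1 + 1 = 6 ≡ 0 (mod 2).
  s_2 = 0 + 0 + 0 + 1 + 1 + 1 + 1 + 1 = 5 ≡ 1 (mod 2).
  s_3 = 0 + 1 + 0 + 1 + 1 + 0 + 1 + 1 = 5 ≡ 1 (mod 2).
  s_4 = 0 + 1 + 0 + 1 + 1 + 0 + 1 + 1 = 5 ≡ 1 (mod 2).
s = (0, 1, 1, 1)^T — this equals column 7 of H (binary 0111), so error is at position 7.
Correct: flip bit 7 of r = 001000101101111 to get c = 001000001101111.


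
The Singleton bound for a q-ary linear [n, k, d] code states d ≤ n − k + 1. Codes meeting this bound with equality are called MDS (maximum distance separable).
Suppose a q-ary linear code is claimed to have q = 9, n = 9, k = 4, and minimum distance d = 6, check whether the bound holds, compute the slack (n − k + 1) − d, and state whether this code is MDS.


Singleton RHS = n − k + 1 = 6, slack = 0, bound satisfied, MDS.

Singleton bound: d ≤ n − k + 1.
Here n = 9, k = 4, so n − k + 1 = 6.
Given d = 6, check d ≤ 6: YES.
Slack = (n − k + 1) − d = 0.
The code is MDS (slack = 0).
Description: the claimed parameters are [9, 4, 6]_9; such a code would be MDS (meets Singleton bound).


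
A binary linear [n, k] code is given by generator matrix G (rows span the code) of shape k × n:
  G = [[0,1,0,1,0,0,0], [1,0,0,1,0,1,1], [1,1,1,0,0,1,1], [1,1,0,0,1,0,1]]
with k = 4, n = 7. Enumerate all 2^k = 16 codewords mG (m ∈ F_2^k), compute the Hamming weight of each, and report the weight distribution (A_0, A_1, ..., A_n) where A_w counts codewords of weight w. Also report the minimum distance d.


Weight distribution: A_0 = 1, A_1 = 1, A_2 = 2, A_3 = 2, A_4 = 5, A_5 = 5. Minimum distance d = 1.

Enumerate all 2^4 = 16 messages m ∈ F_2^4.
For each, compute codeword c = mG in F_2^7, then tally its weight.
  m = 0000 → c = 0000000, weight = 0.
  m = 1000 → c = 0101000, weight = 2.
  m = 0100 → c = 1001011, weight = 4.
  m = 1100 → c = 1100011, weight = 4.
  m = 0010 → c = 1110011, weight = 5.
  m = 1010 → c = 1011011, weight = 5.
  m = 0110 → c = 0111000, weight = 3.
  m = 1110 → c = 0010000, weight = 1.
  m = 0001 → c = 1100101, weight = 4.
  m = 1001 → c = 1001101, weight = 4.
  m = 0101 → c = 0101110, weight = 4.
  m = 1101 → c = 0000110, weight = 2.
  m = 0011 → c = 0010110, weight = 3.
  m = 1011 → c = 0111110, weight = 5.
  m = 0111 → c = 1011101, weight = 5.
  m = 1111 → c = 1110101, weight = 5.
Tally weights:
  weight 0: 1 codewords.
  weight 1: 1 codewords.
  weight 2: 2 codewords.
  weight 3: 2 codewords.
  weight 4: 5 codewords.
  weight 5: 5 codewords.
Minimum distance d = smallest w > 0 with A_w > 0 = 1.
Sanity: Σ A_w = 16 = 2^4 = 16 ✓.


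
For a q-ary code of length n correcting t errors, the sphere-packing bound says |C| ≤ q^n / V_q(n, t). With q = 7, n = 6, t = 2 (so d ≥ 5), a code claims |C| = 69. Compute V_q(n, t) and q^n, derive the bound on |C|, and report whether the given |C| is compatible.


V_q(n, t) = 577, q^n = 117649, Hamming bound = 203, |C| = 69 ≤ bound (satisfied).

Step 1: Compute V_q(n, t) = Σ_{j=0}^2 C(n, j) (q−1)^j.
  j = 0: C(6,0)·(6)^0 = 1·1 = 1.
  j = 1: C(6,1)·(6)^1 = 6·6 = 36.
  j = 2: C(6,2)·(6)^2 = 15·36 = 540.
  V_q(n, t) = 1 + 36 + 540 = 577.
Step 2: q^n = 7^6 = 117649.
Step 3: Hamming bound ⌊q^n / V_q(n,t)⌋ = ⌊117649/577⌋ = 203.
Step 4: Compare |C| = 69 to 203: satisfied.
The claimed |C| lies below the Hamming bound.


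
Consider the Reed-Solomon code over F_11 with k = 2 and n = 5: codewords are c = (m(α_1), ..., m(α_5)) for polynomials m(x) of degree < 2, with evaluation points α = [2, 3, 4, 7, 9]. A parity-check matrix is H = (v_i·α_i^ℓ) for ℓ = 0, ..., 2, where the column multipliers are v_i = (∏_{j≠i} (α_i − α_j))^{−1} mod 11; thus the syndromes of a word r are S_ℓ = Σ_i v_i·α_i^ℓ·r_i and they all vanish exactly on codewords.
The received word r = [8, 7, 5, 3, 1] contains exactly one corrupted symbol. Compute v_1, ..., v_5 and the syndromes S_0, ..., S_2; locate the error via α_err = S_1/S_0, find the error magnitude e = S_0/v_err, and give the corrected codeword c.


S = (4, 5, 9), error at position 3, error magnitude e = 10, c = [8, 7, 6, 3, 1].

Step 1: column multipliers v_i = (∏_{j≠i}(α_i − α_j))^{−1} mod 11.
  i = 1 (α = 2): (2−3)(2−4)(2−7)(2−9) = (−1)·(−2)·(−5)·(−7) = 70 ≡ 4, so v_1 = 4^{−1} = 3 (mod 11).
  i = 2 (α = 3): (3−2)(3−4)(3−7)(3−9) = 1·(−1)·(−4)·(−6) = −24 ≡ 9, so v_2 = 9^{−1} = 5 (mod 11).
  i = 3 (α = 4): (4−2)(4−3)(4−7)(4−9) = 2·1·(−3)·(−5) = 30 ≡ 8, so v_3 = 8^{−1} = 7 (mod 11).
  i = 4 (α = 7): (7−2)(7−3)(7−4)(7−9) = 5·4·3·(−2) = −120 ≡ 1, so v_4 = 1^{−1} = 1 (mod 11).
  i = 5 (α = 9): (9−2)(9−3)(9−4)(9−7) = 7·6·5·2 = 420 ≡ 2, so v_5 = 2^{−1} = 6 (mod 11).
  v = [3, 5, 7, 1, 6].
Step 2: syndromes of r = [8, 7, 5, 3, 1] (all sums mod 11).
  S_0 = Σ v_i r_i = 3·8 + 5·7 + 7·5 + 1·3 + 6·1 = 103 ≡ 4.
  S_1 = Σ v_i α_i r_i = 3·2·8 + 5·3·7 + 7·4·5 + 1·7·3 + 6·9·1 = 368 ≡ 5.
  α_i^2 mod 11 = [4, 9, 5, 5, 4].
  S_2 = Σ v_i α_i^2 r_i = 3·4·8 + 5·9·7 + 7·5·5 + 1·5·3 + 6·4·1 = 625 ≡ 9.
  S = (4, 5, 9) ≠ 0, so r is not a codeword (an error is present).
Step 3: locate the error. For a single error e at position i, S_ℓ = v_i·e·α_i^ℓ, so α_err = S_1/S_0.
  S_0^{−1} = 4^{−1} = 3 (mod 11), so α_err = 5·3 = 15 ≡ 4 = α_3. Error position i = 3.
  Consistency check: S_2/S_1 = 9·9 = 81 ≡ 4 = α_err ✓ (single-error assumption holds).
Step 4: error magnitude e = S_0/v_3 = S_0·∏_{j≠3}(α_3 − α_j) = 4·8 = 32 ≡ 10 (mod 11).
Step 5: correct position 3: c_3 = r_3 − e = 5 − 10 ≡ 6 (mod 11). Hence c = [8, 7, 6, 3, 1].
  Check: interpolating c through the α_i gives m(x) = 10 + 10·x (degree < 2) with m(α_i) = c_i for every i, so c is indeed a codeword.


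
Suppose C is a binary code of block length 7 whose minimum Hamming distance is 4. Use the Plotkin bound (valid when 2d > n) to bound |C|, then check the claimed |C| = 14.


Plotkin bound M ≤ 8; given |C| = 14 > bound (violated).

Check applicability: 2d = 8, n = 7.
2d − n = 1 > 0, so Plotkin applies.
Compute d/(2d−n) = 4/1 ≈ 4.0000.
⌊d/(2d−n)⌋ = 4.
Plotkin bound: M ≤ 2·4 = 8.
Given |C| = 14, check: VIOLATED.
This |C| is above the Plotkin bound, so no binary code with n = 7, d = 4 and 14 codewords exists.


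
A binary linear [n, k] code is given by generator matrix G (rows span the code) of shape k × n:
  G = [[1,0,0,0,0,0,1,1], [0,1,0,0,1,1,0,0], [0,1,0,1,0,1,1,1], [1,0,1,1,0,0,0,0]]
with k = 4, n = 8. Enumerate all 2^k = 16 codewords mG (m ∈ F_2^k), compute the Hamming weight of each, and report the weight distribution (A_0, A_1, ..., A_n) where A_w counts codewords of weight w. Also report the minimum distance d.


Weight distribution: A_0 = 1, A_2 = 1, A_3 = 5, A_4 = 3, A_5 = 2, A_6 = 3, A_7 = 1. Minimum distance d = 2.

Enumerate all 2^4 = 16 messages m ∈ F_2^4.
For each, compute codeword c = mG in F_2^8, then tally its weight.
  m = 0000 → c = 00000000, weight = 0.
  m = 1000 → c = 10000011, weight = 3.
  m = 0100 → c = 01001100, weight = 3.
  m = 1100 → c = 11001111, weight = 6.
  m = 0010 → c = 01010111, weight = 5.
  m = 1010 → c = 11010100, weight = 4.
  m = 0110 → c = 00011011, weight = 4.
  m = 1110 → c = 10011000, weight = 3.
  m = 0001 → c = 10110000, weight = 3.
  m = 1001 → c = 00110011, weight = 4.
  m = 0101 → c = 11111100, weight = 6.
  m = 1101 → c = 01111111, weight = 7.
  m = 0011 → c = 11100111, weight = 6.
  m = 1011 → c = 01100100, weight = 3.
  m = 0111 → c = 10101011, weight = 5.
  m = 1111 → c = 00101000, weight = 2.
Tally weights:
  weight 0: 1 codewords.
  weight 2: 1 codewords.
  weight 3: 5 codewords.
  weight 4: 3 codewords.
  weight 5: 2 codewords.
  weight 6: 3 codewords.
  weight 7: 1 codewords.
Minimum distance d = smallest w > 0 with A_w > 0 = 2.
Sanity: Σ A_w = 16 = 2^4 = 16 ✓.


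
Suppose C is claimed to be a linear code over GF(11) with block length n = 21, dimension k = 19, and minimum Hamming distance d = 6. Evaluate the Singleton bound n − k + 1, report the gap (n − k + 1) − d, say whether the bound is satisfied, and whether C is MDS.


Singleton RHS = n − k + 1 = 3, slack = -3, bound violated (no such code; not MDS).

Singleton bound: d ≤ n − k + 1.
Here n = 21, k = 19, so n − k + 1 = 3.
Given d = 6, check d ≤ 3: NO.
Slack = (n − k + 1) − d = -3.
The slack is negative: d = 6 exceeds n − k + 1 = 3 by 3, so the Singleton bound is violated and no linear [21, 19, 6]_11 code can exist. In particular it is not MDS (MDS requires d = n − k + 1 exactly).
Description: the claimed parameters are [21, 19, 6]_11; such a code would be impossible (violates the Singleton bound).


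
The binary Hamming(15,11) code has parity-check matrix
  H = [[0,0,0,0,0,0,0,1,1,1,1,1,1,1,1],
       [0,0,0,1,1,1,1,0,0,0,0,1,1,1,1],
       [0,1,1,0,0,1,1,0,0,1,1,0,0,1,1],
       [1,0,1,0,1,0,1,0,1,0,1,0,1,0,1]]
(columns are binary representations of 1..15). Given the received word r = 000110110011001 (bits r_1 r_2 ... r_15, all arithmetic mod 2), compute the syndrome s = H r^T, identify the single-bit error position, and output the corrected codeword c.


s = (0, 1, 1, 0)^T, error position = 6, corrected codeword c = 000111110011001

Compute s = H r^T mod 2 one row at a time:
  s_1 = 1 + 0 + 0 + 1 + 1 + 0 + 0 + 1 = 4 ≡ 0 (mod 2).
  s_2 = 1 + 1 + 0 + 1 + 1 + 0 + 0 + 1 = 5 ≡ 1 (mod 2).
  s_3 = 0 + 0 + 0 + 1 + 0 + 1 + 0 + 1 = 3 ≡ 1 (mod 2).
  s_4 = 0 + 0 + 1 + 1 + 0 + 1 + 0 + 1 = 4 ≡ 0 (mod 2).
s = (0, 1, 1, 0)^T — this equals column 6 of H (binary 0110), so error is at position 6.
Correct: flip bit 6 of r = 000110110011001 to get c = 000111110011001.


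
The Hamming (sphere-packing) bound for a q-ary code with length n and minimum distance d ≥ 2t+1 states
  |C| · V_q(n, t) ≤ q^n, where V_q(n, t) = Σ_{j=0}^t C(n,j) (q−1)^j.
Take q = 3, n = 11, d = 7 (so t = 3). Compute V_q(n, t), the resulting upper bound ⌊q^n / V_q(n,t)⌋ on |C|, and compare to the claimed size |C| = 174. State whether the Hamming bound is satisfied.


V_q(n, t) = 1563, q^n = 177147, Hamming bound = 113, |C| = 174 > bound (violated).

Step 1: Compute V_q(n, t) = Σ_{j=0}^3 C(n, j) (q−1)^j.
  j = 0: C(11,0)·(2)^0 = 1·1 = 1.
  j = 1: C(11,1)·(2)^1 = 11·2 = 22.
  j = 2: C(11,2)·(2)^2 = 55·4 = 220.
  j = 3: C(11,3)·(2)^3 = 165·8 = 1320.
  V_q(n, t) = 1 + 22 + 220 + 1320 = 1563.
Step 2: q^n = 3^11 = 177147.
Step 3: Hamming bound ⌊q^n / V_q(n,t)⌋ = ⌊177147/1563⌋ = 113.
Step 4: Compare |C| = 174 to 113: violated.
The claimed |C| lies above the Hamming bound, so no 3-ary code of length 11 with d ≥ 7 can have 174 codewords.


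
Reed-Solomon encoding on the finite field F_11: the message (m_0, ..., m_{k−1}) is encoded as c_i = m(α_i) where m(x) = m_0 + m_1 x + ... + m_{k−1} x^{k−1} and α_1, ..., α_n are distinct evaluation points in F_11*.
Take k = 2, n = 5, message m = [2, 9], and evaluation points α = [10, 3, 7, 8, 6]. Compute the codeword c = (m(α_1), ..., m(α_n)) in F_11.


c = [4, 7, 10, 8, 1]

Message polynomial: m(x) = 2 + 9·x (mod 11).
For each evaluation point α_i, compute m(α_i) mod 11:
  α_1 = 10: Horner steps 9 → 4, so m(10) = 4.
  α_2 = 3: Horner steps 9 → 7, so m(3) = 7.
  α_3 = 7: Horner steps 9 → 10, so m(7) = 10.
  α_4 = 8: Horner steps 9 → 8, so m(8) = 8.
  α_5 = 6: Horner steps 9 → 1, so m(6) = 1.
Codeword c = [4, 7, 10, 8, 1] ∈ F_11^5.


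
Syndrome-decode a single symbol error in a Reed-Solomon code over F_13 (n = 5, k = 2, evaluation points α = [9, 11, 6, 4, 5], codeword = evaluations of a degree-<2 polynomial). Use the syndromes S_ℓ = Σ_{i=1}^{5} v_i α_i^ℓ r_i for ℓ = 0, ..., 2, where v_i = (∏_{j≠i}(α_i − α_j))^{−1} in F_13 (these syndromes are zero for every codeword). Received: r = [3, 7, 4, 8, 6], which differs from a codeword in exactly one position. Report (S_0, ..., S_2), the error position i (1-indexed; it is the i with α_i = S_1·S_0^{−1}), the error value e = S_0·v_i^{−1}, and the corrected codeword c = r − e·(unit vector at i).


S = (7, 11, 8), error at position 1, error magnitude e = 5, c = [11, 7, 4, 8, 6].

Step 1: column multipliers v_i = (∏_{j≠i}(α_i − α_j))^{−1} mod 13.
  i = 1 (α = 9): (9−11)(9−6)(9−4)(9−5) = (−2)·3·5·4 = −120 ≡ 10, so v_1 = 10^{−1} = 4 (mod 13).
  i = 2 (α = 11): (11−9)(11−6)(11−4)(11−5) = 2·5·7·6 = 420 ≡ 4, so v_2 = 4^{−1} = 10 (mod 13).
  i = 3 (α = 6): (6−9)(6−11)(6−4)(6−5) = (−3)·(−5)·2·1 = 30 ≡ 4, so v_3 = 4^{−1} = 10 (mod 13).
  i = 4 (α = 4): (4−9)(4−11)(4−6)(4−5) = (−5)·(−7)·(−2)·(−1) = 70 ≡ 5, so v_4 = 5^{−1} = 8 (mod 13).
  i = 5 (α = 5): (5−9)(5−11)(5−6)(5−4) = (−4)·(−6)·(−1)·1 = −24 ≡ 2, so v_5 = 2^{−1} = 7 (mod 13).
  v = [4, 10, 10, 8, 7].
Step 2: syndromes of r = [3, 7, 4, 8, 6] (all sums mod 13).
  S_0 = Σ v_i r_i = 4·3 + 10·7 + 10·4 + 8·8 + 7·6 = 228 ≡ 7.
  S_1 = Σ v_i α_i r_i = 4·9·3 + 10·11·7 + 10·6·4 + 8·4·8 + 7·5·6 = 1584 ≡ 11.
  α_i^2 mod 13 = [3, 4, 10, 3, 12].
  S_2 = Σ v_i α_i^2 r_i = 4·3·3 + 10·4·7 + 10·10·4 + 8·3·8 + 7·12·6 = 1412 ≡ 8.
  S = (7, 11, 8) ≠ 0, so r is not a codeword (an error is present).
Step 3: locate the error. For a single error e at position i, S_ℓ = v_i·e·α_i^ℓ, so α_err = S_1/S_0.
  S_0^{−1} = 7^{−1} = 2 (mod 13), so α_err = 11·2 = 22 ≡ 9 = α_1. Error position i = 1.
  Consistency check: S_2/S_1 = 8·6 = 48 ≡ 9 = α_err ✓ (single-error assumption holds).
Step 4: error magnitude e = S_0/v_1 = S_0·∏_{j≠1}(α_1 − α_j) = 7·10 = 70 ≡ 5 (mod 13).
Step 5: correct position 1: c_1 = r_1 − e = 3 − 5 ≡ 11 (mod 13). Hence c = [11, 7, 4, 8, 6].
  Check: interpolating c through the α_i gives m(x) = 3 + 11·x (degree < 2) with m(α_i) = c_i for every i, so c is indeed a codeword.


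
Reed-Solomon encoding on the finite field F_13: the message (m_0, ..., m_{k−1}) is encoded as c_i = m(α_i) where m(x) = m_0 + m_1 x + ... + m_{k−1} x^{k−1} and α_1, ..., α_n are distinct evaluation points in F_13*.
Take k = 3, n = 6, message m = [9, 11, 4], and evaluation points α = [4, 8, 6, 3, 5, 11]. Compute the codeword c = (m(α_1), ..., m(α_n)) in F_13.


c = [0, 2, 11, 0, 8, 3]

Message polynomial: m(x) = 9 + 11·x + 4·x^2 (mod 13).
For each evaluation point α_i, compute m(α_i) mod 13:
  α_1 = 4: Horner steps 4 → 1 → 0, so m(4) = 0.
  α_2 = 8: Horner steps 4 → 4 → 2, so m(8) = 2.
  α_3 = 6: Horner steps 4 → 9 → 11, so m(6) = 11.
  α_4 = 3: Horner steps 4 → 10 → 0, so m(3) = 0.
  α_5 = 5: Horner steps 4 → 5 → 8, so m(5) = 8.
  α_6 = 11: Horner steps 4 → 3 → 3, so m(11) = 3.
Codeword c = [0, 2, 11, 0, 8, 3] ∈ F_13^6.
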